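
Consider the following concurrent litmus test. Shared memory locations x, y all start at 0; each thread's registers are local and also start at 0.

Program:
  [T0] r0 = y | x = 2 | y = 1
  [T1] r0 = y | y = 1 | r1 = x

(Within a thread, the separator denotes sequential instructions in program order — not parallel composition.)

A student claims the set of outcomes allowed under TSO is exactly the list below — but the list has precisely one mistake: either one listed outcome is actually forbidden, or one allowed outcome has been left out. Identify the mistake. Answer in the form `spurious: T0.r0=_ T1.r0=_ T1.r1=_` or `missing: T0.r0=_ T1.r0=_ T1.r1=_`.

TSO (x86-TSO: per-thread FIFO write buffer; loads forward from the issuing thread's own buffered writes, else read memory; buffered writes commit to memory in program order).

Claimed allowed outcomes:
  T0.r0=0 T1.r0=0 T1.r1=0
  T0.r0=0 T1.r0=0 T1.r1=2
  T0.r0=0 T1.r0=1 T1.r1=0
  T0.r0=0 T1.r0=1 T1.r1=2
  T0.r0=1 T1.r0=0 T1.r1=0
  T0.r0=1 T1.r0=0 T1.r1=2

spurious: T0.r0=0 T1.r0=1 T1.r1=0

outcome vector order: (T0.r0,T1.r0,T1.r1)
TSO (5): 000 002 012 100 102
claimed∖TSO = {010}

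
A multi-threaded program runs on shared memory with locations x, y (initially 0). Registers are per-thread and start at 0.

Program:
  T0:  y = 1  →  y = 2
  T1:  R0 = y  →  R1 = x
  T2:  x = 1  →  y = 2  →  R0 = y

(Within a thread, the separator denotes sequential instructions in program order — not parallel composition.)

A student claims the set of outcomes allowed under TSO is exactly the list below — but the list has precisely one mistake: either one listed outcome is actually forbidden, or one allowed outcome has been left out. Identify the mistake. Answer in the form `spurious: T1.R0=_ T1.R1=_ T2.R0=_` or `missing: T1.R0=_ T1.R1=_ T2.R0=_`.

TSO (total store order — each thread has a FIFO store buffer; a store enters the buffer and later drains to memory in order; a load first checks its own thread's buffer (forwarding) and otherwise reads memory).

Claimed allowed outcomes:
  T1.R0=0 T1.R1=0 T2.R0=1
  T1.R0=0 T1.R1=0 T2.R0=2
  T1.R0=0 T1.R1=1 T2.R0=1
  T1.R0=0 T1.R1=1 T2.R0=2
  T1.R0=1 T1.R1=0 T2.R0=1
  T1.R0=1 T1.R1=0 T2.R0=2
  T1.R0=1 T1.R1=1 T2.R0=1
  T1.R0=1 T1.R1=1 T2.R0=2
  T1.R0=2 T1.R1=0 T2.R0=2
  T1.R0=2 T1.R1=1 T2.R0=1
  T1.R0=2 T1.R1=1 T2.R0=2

outcome vector order: (T1.R0,T1.R1,T2.R0)
[TSO] allowed = {0/0/1; 0/0/2; 0/1/1; 0/1/2; 1/0/2; 1/1/1; 1/1/2; 2/0/2; 2/1/1; 2/1/2}
claimed∖TSO = {1/0/1}

spurious: T1.R0=1 T1.R1=0 T2.R0=1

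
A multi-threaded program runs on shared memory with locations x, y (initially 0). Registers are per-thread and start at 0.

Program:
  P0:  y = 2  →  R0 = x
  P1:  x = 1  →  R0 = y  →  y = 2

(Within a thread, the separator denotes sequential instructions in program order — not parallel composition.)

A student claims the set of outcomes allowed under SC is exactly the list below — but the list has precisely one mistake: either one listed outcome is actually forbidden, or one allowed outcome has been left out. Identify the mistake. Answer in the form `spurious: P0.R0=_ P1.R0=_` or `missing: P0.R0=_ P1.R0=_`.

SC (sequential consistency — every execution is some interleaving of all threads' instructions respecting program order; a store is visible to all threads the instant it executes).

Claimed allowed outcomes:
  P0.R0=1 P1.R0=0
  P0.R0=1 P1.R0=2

missing: P0.R0=0 P1.R0=2

outcome vector order: (P0.R0,P1.R0)
[SC] allowed = {(0,2); (1,0); (1,2)}
SC∖claimed = {(0,2)}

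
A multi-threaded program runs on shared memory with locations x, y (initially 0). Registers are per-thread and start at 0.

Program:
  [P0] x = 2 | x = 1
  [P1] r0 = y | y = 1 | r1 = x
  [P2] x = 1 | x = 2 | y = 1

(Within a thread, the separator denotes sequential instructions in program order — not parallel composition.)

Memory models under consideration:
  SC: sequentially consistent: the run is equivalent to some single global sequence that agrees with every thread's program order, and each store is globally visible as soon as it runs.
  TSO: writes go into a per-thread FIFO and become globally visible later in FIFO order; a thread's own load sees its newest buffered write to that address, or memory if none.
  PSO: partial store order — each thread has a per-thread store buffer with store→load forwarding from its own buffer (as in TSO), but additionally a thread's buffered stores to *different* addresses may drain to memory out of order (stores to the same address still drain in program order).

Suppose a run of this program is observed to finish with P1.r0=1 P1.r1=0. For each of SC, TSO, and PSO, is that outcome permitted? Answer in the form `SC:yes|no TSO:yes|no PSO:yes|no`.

SC:no TSO:no PSO:yes

outcome vector order: (P1.r0,P1.r1)
SC (5): (0,0); (0,1); (0,2); (1,1); (1,2)
TSO (5): (0,0); (0,1); (0,2); (1,1); (1,2)
PSO (6): (0,0); (0,1); (0,2); (1,0); (1,1); (1,2)
target (1,0) ∈ {PSO}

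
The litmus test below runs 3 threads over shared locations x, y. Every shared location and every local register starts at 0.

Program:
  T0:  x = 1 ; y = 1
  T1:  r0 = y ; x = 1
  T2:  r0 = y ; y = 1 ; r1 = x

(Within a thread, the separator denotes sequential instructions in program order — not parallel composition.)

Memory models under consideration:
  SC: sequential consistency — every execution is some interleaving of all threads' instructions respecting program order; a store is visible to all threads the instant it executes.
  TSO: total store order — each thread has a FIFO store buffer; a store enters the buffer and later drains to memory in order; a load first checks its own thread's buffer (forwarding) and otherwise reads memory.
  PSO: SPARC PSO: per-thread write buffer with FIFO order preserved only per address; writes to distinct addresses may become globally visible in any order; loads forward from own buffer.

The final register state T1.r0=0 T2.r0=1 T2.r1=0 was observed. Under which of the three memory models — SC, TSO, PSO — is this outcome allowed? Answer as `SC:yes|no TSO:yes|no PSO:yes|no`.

outcome vector order: (T1.r0,T2.r0,T2.r1)
under SC → (0,0,0); (0,0,1); (0,1,1); (1,0,0); (1,0,1); (1,1,1)
under TSO → (0,0,0); (0,0,1); (0,1,1); (1,0,0); (1,0,1); (1,1,1)
under PSO → (0,0,0); (0,0,1); (0,1,0); (0,1,1); (1,0,0); (1,0,1); (1,1,0); (1,1,1)
target (0,1,0) ∈ {PSO}

SC:no TSO:no PSO:yes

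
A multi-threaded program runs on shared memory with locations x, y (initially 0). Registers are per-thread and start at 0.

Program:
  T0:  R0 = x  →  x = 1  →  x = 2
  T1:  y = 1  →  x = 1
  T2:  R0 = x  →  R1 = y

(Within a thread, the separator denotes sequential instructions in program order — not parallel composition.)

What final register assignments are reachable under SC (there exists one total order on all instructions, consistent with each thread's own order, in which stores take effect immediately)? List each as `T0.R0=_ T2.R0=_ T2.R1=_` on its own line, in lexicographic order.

T0.R0=0 T2.R0=0 T2.R1=0
T0.R0=0 T2.R0=0 T2.R1=1
T0.R0=0 T2.R0=1 T2.R1=0
T0.R0=0 T2.R0=1 T2.R1=1
T0.R0=0 T2.R0=2 T2.R1=0
T0.R0=0 T2.R0=2 T2.R1=1
T0.R0=1 T2.R0=0 T2.R1=0
T0.R0=1 T2.R0=0 T2.R1=1
T0.R0=1 T2.R0=1 T2.R1=1
T0.R0=1 T2.R0=2 T2.R1=1

outcome vector order: (T0.R0,T2.R0,T2.R1)
|SC outcomes| = 10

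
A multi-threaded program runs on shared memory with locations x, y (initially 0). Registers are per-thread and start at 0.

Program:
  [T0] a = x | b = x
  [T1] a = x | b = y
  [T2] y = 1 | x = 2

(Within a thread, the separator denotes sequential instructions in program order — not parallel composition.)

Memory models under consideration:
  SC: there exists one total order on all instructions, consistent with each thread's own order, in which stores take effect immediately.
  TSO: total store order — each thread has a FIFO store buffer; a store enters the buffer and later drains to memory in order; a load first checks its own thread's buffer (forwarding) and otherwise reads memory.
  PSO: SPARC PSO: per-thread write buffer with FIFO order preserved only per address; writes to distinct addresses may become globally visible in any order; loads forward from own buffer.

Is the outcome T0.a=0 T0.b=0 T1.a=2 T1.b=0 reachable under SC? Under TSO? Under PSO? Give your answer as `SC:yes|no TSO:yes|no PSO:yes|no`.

outcome vector order: (T0.a,T0.b,T1.a,T1.b)
[SC] allowed = {0/0/0/0, 0/0/0/1, 0/0/2/1, 0/2/0/0, 0/2/0/1, 0/2/2/1, 2/2/0/0, 2/2/0/1, 2/2/2/1}
[TSO] allowed = {0/0/0/0, 0/0/0/1, 0/0/2/1, 0/2/0/0, 0/2/0/1, 0/2/2/1, 2/2/0/0, 2/2/0/1, 2/2/2/1}
[PSO] allowed = {0/0/0/0, 0/0/0/1, 0/0/2/0, 0/0/2/1, 0/2/0/0, 0/2/0/1, 0/2/2/0, 0/2/2/1, 2/2/0/0, 2/2/0/1, 2/2/2/0, 2/2/2/1}
target 0/0/2/0 ∈ {PSO}

SC:no TSO:no PSO:yes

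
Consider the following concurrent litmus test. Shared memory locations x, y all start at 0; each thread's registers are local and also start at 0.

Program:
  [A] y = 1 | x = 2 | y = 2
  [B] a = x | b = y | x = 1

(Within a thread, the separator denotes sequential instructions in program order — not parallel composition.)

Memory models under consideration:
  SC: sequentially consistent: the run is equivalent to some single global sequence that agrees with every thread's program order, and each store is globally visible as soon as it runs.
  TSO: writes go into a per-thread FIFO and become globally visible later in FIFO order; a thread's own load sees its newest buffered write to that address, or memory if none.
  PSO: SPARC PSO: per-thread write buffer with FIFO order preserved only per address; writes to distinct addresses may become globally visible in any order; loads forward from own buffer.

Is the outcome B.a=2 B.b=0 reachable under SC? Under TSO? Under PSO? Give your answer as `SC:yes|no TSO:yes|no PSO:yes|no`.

SC:no TSO:no PSO:yes

outcome vector order: (B.a,B.b)
SC: 5 outcomes — {(0,0); (0,1); (0,2); (2,1); (2,2)}
TSO: 5 outcomes — {(0,0); (0,1); (0,2); (2,1); (2,2)}
PSO: 6 outcomes — {(0,0); (0,1); (0,2); (2,0); (2,1); (2,2)}
target (2,0) ∈ {PSO}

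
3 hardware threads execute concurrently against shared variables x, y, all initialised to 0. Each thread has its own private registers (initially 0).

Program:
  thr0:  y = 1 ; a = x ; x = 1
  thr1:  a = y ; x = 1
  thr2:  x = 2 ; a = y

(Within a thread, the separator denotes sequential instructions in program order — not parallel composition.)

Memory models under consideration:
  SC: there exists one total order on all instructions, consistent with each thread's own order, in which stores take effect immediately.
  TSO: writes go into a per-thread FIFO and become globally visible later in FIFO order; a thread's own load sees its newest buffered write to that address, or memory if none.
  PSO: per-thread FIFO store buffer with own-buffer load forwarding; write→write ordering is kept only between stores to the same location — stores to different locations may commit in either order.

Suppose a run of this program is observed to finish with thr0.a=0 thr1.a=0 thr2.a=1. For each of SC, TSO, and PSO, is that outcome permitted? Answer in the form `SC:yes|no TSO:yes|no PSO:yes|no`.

outcome vector order: (thr0.a,thr1.a,thr2.a)
SC (10): <0 0 1> <0 1 1> <1 0 0> <1 0 1> <1 1 0> <1 1 1> <2 0 0> <2 0 1> <2 1 0> <2 1 1>
TSO (12): <0 0 0> <0 0 1> <0 1 0> <0 1 1> <1 0 0> <1 0 1> <1 1 0> <1 1 1> <2 0 0> <2 0 1> <2 1 0> <2 1 1>
PSO (12): <0 0 0> <0 0 1> <0 1 0> <0 1 1> <1 0 0> <1 0 1> <1 1 0> <1 1 1> <2 0 0> <2 0 1> <2 1 0> <2 1 1>
target <0 0 1> ∈ {SC,TSO,PSO}

SC:yes TSO:yes PSO:yes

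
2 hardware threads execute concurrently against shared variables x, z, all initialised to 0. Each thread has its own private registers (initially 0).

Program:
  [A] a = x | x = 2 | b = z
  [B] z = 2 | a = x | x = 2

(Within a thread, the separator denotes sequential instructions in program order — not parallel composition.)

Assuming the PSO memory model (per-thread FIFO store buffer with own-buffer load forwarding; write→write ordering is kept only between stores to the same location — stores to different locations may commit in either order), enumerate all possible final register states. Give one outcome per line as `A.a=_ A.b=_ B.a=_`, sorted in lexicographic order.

outcome vector order: (A.a,A.b,B.a)
|PSO outcomes| = 6

A.a=0 A.b=0 B.a=0
A.a=0 A.b=0 B.a=2
A.a=0 A.b=2 B.a=0
A.a=0 A.b=2 B.a=2
A.a=2 A.b=0 B.a=0
A.a=2 A.b=2 B.a=0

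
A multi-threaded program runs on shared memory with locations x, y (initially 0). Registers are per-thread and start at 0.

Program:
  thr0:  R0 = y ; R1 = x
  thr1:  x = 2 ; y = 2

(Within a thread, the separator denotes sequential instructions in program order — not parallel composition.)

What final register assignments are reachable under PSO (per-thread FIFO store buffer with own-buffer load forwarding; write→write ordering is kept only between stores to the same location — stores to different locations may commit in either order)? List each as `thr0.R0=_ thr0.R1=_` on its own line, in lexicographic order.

outcome vector order: (thr0.R0,thr0.R1)
|PSO outcomes| = 4

thr0.R0=0 thr0.R1=0
thr0.R0=0 thr0.R1=2
thr0.R0=2 thr0.R1=0
thr0.R0=2 thr0.R1=2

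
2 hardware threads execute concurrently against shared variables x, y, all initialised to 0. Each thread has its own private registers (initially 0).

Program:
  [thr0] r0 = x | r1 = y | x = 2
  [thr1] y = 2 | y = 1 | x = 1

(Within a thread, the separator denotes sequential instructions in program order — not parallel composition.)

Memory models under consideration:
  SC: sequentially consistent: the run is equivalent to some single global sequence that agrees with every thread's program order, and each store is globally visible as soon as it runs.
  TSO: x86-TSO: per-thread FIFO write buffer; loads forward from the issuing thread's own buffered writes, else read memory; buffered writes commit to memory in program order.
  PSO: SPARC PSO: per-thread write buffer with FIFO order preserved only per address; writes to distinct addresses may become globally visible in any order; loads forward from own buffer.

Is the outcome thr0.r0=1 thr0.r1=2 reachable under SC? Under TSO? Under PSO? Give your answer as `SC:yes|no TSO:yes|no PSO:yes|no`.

SC:no TSO:no PSO:yes

outcome vector order: (thr0.r0,thr0.r1)
[SC] allowed = {<0 0>; <0 1>; <0 2>; <1 1>}
[TSO] allowed = {<0 0>; <0 1>; <0 2>; <1 1>}
[PSO] allowed = {<0 0>; <0 1>; <0 2>; <1 0>; <1 1>; <1 2>}
target <1 2> ∈ {PSO}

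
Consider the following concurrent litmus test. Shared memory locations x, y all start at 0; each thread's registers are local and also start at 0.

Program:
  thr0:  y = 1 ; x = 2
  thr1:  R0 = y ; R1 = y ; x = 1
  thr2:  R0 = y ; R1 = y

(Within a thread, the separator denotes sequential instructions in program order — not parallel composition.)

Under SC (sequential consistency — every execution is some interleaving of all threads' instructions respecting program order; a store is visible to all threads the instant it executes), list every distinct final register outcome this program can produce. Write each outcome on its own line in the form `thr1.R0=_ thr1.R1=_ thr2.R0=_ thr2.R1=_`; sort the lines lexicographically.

thr1.R0=0 thr1.R1=0 thr2.R0=0 thr2.R1=0
thr1.R0=0 thr1.R1=0 thr2.R0=0 thr2.R1=1
thr1.R0=0 thr1.R1=0 thr2.R0=1 thr2.R1=1
thr1.R0=0 thr1.R1=1 thr2.R0=0 thr2.R1=0
thr1.R0=0 thr1.R1=1 thr2.R0=0 thr2.R1=1
thr1.R0=0 thr1.R1=1 thr2.R0=1 thr2.R1=1
thr1.R0=1 thr1.R1=1 thr2.R0=0 thr2.R1=0
thr1.R0=1 thr1.R1=1 thr2.R0=0 thr2.R1=1
thr1.R0=1 thr1.R1=1 thr2.R0=1 thr2.R1=1

outcome vector order: (thr1.R0,thr1.R1,thr2.R0,thr2.R1)
|SC outcomes| = 9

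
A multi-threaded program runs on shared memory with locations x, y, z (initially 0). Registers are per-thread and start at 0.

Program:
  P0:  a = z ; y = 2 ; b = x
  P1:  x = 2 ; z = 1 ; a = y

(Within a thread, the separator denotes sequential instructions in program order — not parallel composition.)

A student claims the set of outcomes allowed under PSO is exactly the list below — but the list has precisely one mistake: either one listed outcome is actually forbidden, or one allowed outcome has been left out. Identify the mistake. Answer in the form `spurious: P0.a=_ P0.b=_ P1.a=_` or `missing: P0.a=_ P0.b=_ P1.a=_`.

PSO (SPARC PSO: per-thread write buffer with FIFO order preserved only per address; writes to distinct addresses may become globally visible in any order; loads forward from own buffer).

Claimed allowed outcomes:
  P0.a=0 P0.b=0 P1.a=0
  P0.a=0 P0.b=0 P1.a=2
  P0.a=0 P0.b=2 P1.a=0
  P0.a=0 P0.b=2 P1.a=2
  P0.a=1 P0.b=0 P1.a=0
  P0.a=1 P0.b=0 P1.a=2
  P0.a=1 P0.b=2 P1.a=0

outcome vector order: (P0.a,P0.b,P1.a)
[PSO] allowed = {<0 0 0>, <0 0 2>, <0 2 0>, <0 2 2>, <1 0 0>, <1 0 2>, <1 2 0>, <1 2 2>}
PSO∖claimed = {<1 2 2>}

missing: P0.a=1 P0.b=2 P1.a=2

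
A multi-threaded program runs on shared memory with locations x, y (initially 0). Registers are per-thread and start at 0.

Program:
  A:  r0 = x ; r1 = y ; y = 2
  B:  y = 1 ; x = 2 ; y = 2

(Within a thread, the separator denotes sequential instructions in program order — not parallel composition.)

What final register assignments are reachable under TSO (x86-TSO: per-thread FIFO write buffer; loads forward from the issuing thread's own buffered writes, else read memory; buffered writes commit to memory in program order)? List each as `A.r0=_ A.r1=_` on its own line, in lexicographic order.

outcome vector order: (A.r0,A.r1)
|TSO outcomes| = 5

A.r0=0 A.r1=0
A.r0=0 A.r1=1
A.r0=0 A.r1=2
A.r0=2 A.r1=1
A.r0=2 A.r1=2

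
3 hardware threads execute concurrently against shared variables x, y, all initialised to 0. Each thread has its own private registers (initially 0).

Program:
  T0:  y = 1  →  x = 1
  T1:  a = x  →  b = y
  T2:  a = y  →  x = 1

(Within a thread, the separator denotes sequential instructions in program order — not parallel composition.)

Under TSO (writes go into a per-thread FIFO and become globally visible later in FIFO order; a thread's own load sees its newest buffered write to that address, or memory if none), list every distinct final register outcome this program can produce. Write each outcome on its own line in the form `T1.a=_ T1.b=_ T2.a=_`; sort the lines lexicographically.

outcome vector order: (T1.a,T1.b,T2.a)
|TSO outcomes| = 7

T1.a=0 T1.b=0 T2.a=0
T1.a=0 T1.b=0 T2.a=1
T1.a=0 T1.b=1 T2.a=0
T1.a=0 T1.b=1 T2.a=1
T1.a=1 T1.b=0 T2.a=0
T1.a=1 T1.b=1 T2.a=0
T1.a=1 T1.b=1 T2.a=1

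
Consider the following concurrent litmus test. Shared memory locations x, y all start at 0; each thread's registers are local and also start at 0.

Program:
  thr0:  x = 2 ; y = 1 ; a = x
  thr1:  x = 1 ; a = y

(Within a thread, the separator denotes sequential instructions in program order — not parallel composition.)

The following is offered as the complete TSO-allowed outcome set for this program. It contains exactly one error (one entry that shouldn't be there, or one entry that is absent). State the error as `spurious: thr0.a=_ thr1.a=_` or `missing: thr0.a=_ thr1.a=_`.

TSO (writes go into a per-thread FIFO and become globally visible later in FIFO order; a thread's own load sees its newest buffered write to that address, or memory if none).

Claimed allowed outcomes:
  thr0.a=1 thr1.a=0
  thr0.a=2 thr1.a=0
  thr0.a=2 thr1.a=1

missing: thr0.a=1 thr1.a=1

outcome vector order: (thr0.a,thr1.a)
TSO (4): 10; 11; 20; 21
TSO∖claimed = {11}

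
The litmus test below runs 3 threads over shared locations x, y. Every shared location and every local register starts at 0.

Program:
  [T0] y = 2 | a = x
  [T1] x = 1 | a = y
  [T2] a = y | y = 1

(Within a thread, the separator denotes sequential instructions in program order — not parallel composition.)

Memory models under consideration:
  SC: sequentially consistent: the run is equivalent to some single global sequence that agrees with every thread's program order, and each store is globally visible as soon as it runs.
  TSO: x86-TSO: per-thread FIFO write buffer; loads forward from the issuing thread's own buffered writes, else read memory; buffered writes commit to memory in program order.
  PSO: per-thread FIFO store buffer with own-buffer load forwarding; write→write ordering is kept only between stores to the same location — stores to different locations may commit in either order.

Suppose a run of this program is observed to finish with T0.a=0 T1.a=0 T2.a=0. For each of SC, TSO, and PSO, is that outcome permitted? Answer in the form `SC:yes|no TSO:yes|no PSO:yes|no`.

SC:no TSO:yes PSO:yes

outcome vector order: (T0.a,T1.a,T2.a)
under SC → 010 012 020 022 100 102 110 112 120 122
under TSO → 000 002 010 012 020 022 100 102 110 112 120 122
under PSO → 000 002 010 012 020 022 100 102 110 112 120 122
target 000 ∈ {TSO,PSO}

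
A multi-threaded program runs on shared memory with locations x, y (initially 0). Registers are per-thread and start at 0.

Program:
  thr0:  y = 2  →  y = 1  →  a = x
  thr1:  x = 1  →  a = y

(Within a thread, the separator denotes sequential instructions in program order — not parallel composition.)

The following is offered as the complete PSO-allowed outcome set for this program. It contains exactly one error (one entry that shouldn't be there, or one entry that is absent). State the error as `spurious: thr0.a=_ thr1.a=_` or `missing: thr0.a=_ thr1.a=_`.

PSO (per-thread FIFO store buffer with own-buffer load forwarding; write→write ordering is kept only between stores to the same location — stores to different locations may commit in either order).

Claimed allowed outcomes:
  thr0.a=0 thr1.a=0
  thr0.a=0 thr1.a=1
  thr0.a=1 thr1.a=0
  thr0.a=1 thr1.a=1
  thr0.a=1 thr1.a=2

outcome vector order: (thr0.a,thr1.a)
[PSO] allowed = {<0 0> <0 1> <0 2> <1 0> <1 1> <1 2>}
PSO∖claimed = {<0 2>}

missing: thr0.a=0 thr1.a=2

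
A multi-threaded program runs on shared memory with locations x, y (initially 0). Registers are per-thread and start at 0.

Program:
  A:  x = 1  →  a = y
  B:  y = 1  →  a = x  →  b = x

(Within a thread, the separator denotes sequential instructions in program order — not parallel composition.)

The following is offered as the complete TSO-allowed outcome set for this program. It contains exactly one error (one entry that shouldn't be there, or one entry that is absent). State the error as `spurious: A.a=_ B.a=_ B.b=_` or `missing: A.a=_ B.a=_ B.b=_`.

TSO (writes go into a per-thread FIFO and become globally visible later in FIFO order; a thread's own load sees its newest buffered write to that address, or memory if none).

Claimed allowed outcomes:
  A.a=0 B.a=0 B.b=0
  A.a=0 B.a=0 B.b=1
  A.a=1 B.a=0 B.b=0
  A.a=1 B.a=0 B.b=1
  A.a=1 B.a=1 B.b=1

outcome vector order: (A.a,B.a,B.b)
TSO (6): <0 0 0>; <0 0 1>; <0 1 1>; <1 0 0>; <1 0 1>; <1 1 1>
TSO∖claimed = {<0 1 1>}

missing: A.a=0 B.a=1 B.b=1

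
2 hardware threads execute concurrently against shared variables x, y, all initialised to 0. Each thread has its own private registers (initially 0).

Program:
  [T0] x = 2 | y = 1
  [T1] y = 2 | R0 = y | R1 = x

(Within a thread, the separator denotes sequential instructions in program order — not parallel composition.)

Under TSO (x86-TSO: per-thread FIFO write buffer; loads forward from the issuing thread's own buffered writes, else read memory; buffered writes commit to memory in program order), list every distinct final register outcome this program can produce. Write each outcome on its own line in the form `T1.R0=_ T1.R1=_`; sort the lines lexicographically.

outcome vector order: (T1.R0,T1.R1)
|TSO outcomes| = 3

T1.R0=1 T1.R1=2
T1.R0=2 T1.R1=0
T1.R0=2 T1.R1=2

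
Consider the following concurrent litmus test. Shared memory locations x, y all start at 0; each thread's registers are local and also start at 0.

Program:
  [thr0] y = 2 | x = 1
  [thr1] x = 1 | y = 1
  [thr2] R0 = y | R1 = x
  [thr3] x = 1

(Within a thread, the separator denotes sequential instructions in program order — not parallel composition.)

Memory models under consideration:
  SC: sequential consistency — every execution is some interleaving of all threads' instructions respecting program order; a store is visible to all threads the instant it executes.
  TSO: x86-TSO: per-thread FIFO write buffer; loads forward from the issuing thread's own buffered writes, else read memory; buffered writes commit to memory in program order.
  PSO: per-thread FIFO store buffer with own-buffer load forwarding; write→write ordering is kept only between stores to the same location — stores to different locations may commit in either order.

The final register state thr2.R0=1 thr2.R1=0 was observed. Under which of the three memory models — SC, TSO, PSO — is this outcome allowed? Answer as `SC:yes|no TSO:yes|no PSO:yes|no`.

SC:no TSO:no PSO:yes

outcome vector order: (thr2.R0,thr2.R1)
SC (5): (0,0); (0,1); (1,1); (2,0); (2,1)
TSO (5): (0,0); (0,1); (1,1); (2,0); (2,1)
PSO (6): (0,0); (0,1); (1,0); (1,1); (2,0); (2,1)
target (1,0) ∈ {PSO}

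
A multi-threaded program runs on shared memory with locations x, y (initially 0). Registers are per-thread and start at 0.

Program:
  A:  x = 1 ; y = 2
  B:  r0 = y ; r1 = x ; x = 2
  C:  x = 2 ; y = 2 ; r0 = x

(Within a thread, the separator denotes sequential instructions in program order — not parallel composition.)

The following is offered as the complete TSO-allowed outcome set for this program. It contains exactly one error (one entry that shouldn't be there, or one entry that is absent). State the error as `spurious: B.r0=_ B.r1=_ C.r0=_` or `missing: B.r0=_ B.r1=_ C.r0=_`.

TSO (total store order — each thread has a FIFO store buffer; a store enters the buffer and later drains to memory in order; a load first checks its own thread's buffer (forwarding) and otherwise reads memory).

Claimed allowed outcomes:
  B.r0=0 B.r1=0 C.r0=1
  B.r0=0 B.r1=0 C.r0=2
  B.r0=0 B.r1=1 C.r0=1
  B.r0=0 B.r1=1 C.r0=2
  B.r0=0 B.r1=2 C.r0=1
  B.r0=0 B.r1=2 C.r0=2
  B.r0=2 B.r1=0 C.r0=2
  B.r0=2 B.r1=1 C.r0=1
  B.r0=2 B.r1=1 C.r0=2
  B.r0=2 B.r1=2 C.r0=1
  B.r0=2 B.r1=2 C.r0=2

spurious: B.r0=2 B.r1=0 C.r0=2

outcome vector order: (B.r0,B.r1,C.r0)
under TSO → <0 0 1>; <0 0 2>; <0 1 1>; <0 1 2>; <0 2 1>; <0 2 2>; <2 1 1>; <2 1 2>; <2 2 1>; <2 2 2>
claimed∖TSO = {<2 0 2>}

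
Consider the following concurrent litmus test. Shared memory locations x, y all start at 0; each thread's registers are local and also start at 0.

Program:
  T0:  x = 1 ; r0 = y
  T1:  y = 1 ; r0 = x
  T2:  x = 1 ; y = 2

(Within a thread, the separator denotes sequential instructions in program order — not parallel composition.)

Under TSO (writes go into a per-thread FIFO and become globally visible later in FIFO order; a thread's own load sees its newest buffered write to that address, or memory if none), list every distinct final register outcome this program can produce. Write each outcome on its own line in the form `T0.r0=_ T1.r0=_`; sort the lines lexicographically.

outcome vector order: (T0.r0,T1.r0)
|TSO outcomes| = 6

T0.r0=0 T1.r0=0
T0.r0=0 T1.r0=1
T0.r0=1 T1.r0=0
T0.r0=1 T1.r0=1
T0.r0=2 T1.r0=0
T0.r0=2 T1.r0=1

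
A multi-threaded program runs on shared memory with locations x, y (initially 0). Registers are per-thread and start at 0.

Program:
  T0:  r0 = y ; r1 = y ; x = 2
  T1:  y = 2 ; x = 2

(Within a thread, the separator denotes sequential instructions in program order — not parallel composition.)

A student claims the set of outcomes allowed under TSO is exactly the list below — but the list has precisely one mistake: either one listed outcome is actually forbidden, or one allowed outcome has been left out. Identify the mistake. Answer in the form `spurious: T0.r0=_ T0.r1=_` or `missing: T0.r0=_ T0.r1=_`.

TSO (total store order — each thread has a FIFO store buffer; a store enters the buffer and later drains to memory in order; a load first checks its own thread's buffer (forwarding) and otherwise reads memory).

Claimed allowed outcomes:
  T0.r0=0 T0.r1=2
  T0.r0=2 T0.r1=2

outcome vector order: (T0.r0,T0.r1)
[TSO] allowed = {(0,0) (0,2) (2,2)}
TSO∖claimed = {(0,0)}

missing: T0.r0=0 T0.r1=0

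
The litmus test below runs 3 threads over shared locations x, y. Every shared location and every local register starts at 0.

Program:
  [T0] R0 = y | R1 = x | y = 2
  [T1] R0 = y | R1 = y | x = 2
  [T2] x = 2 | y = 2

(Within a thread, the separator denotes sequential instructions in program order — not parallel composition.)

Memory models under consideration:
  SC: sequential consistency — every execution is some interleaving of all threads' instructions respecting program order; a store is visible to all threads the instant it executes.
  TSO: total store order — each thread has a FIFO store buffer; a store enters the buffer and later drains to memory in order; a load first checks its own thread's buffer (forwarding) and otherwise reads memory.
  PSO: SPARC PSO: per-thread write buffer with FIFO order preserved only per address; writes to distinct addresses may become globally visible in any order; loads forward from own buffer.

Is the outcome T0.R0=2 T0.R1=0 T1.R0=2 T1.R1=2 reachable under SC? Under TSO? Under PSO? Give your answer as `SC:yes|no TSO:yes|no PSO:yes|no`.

SC:no TSO:no PSO:yes

outcome vector order: (T0.R0,T0.R1,T1.R0,T1.R1)
SC (9): 0/0/0/0 0/0/0/2 0/0/2/2 0/2/0/0 0/2/0/2 0/2/2/2 2/2/0/0 2/2/0/2 2/2/2/2
TSO (9): 0/0/0/0 0/0/0/2 0/0/2/2 0/2/0/0 0/2/0/2 0/2/2/2 2/2/0/0 2/2/0/2 2/2/2/2
PSO (12): 0/0/0/0 0/0/0/2 0/0/2/2 0/2/0/0 0/2/0/2 0/2/2/2 2/0/0/0 2/0/0/2 2/0/2/2 2/2/0/0 2/2/0/2 2/2/2/2
target 2/0/2/2 ∈ {PSO}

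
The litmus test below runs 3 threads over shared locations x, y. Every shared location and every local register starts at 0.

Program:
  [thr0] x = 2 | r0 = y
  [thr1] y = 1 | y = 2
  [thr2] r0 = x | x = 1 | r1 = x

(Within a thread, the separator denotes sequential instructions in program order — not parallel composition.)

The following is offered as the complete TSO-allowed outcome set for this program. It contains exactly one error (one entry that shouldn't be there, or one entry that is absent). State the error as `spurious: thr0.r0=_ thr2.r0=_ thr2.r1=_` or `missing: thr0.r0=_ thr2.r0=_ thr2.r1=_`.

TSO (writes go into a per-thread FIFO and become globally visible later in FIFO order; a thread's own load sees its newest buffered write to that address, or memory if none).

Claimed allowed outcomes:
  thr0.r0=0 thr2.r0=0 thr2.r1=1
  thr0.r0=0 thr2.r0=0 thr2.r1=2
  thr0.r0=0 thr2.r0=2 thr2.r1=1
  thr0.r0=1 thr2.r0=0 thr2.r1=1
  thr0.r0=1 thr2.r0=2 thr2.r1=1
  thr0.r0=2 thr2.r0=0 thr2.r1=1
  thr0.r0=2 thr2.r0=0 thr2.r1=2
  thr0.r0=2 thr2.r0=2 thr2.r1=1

outcome vector order: (thr0.r0,thr2.r0,thr2.r1)
under TSO → 0/0/1; 0/0/2; 0/2/1; 1/0/1; 1/0/2; 1/2/1; 2/0/1; 2/0/2; 2/2/1
TSO∖claimed = {1/0/2}

missing: thr0.r0=1 thr2.r0=0 thr2.r1=2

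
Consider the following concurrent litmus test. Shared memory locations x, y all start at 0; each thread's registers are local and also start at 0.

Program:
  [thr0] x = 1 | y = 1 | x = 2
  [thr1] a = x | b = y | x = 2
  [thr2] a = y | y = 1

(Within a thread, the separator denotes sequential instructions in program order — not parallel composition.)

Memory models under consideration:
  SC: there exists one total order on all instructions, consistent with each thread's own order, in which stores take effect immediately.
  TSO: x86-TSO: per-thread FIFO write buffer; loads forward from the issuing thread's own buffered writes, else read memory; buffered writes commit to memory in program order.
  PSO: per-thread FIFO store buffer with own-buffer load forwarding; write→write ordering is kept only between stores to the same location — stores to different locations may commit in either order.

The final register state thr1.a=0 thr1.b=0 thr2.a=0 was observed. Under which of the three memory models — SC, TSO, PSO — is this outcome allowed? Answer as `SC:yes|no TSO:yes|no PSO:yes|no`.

outcome vector order: (thr1.a,thr1.b,thr2.a)
SC (10): 0/0/0, 0/0/1, 0/1/0, 0/1/1, 1/0/0, 1/0/1, 1/1/0, 1/1/1, 2/1/0, 2/1/1
TSO (10): 0/0/0, 0/0/1, 0/1/0, 0/1/1, 1/0/0, 1/0/1, 1/1/0, 1/1/1, 2/1/0, 2/1/1
PSO (12): 0/0/0, 0/0/1, 0/1/0, 0/1/1, 1/0/0, 1/0/1, 1/1/0, 1/1/1, 2/0/0, 2/0/1, 2/1/0, 2/1/1
target 0/0/0 ∈ {SC,TSO,PSO}

SC:yes TSO:yes PSO:yes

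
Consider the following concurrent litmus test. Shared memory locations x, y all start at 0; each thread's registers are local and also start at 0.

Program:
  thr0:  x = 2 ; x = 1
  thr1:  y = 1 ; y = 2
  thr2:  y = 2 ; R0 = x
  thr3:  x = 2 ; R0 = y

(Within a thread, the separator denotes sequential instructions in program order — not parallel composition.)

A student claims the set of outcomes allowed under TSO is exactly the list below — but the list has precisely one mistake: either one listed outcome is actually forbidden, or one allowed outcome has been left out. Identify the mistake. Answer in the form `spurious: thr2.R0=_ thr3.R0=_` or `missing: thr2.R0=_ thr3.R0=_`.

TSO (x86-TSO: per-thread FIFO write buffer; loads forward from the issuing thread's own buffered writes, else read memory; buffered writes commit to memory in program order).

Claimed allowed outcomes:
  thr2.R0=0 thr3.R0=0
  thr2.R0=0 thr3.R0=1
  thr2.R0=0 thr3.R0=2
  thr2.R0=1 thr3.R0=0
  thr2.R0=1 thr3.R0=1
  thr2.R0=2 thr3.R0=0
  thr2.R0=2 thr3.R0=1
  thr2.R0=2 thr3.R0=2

missing: thr2.R0=1 thr3.R0=2

outcome vector order: (thr2.R0,thr3.R0)
[TSO] allowed = {<0 0>; <0 1>; <0 2>; <1 0>; <1 1>; <1 2>; <2 0>; <2 1>; <2 2>}
TSO∖claimed = {<1 2>}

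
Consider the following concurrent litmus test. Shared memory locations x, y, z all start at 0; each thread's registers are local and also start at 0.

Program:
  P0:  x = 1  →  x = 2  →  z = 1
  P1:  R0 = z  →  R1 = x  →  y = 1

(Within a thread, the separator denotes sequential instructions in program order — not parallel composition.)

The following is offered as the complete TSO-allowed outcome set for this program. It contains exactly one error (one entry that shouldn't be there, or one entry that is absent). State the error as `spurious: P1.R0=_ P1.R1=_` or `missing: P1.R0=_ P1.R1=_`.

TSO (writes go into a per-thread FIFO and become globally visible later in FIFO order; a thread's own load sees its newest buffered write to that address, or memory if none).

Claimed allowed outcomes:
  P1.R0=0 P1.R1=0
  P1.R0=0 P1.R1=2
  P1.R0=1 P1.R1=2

outcome vector order: (P1.R0,P1.R1)
TSO: 4 outcomes — {<0 0>, <0 1>, <0 2>, <1 2>}
TSO∖claimed = {<0 1>}

missing: P1.R0=0 P1.R1=1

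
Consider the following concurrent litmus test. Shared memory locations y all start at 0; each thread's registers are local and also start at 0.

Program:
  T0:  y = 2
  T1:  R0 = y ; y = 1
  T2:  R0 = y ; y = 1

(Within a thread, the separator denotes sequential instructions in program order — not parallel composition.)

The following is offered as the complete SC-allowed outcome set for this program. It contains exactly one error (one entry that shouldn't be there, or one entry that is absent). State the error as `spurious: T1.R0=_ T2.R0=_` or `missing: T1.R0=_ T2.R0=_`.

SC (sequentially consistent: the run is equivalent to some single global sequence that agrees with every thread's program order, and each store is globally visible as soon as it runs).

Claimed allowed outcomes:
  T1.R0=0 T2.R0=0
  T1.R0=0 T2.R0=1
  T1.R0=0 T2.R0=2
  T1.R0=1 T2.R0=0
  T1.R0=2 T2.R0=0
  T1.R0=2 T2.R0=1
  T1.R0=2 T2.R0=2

outcome vector order: (T1.R0,T2.R0)
under SC → (0,0) (0,1) (0,2) (1,0) (1,2) (2,0) (2,1) (2,2)
SC∖claimed = {(1,2)}

missing: T1.R0=1 T2.R0=2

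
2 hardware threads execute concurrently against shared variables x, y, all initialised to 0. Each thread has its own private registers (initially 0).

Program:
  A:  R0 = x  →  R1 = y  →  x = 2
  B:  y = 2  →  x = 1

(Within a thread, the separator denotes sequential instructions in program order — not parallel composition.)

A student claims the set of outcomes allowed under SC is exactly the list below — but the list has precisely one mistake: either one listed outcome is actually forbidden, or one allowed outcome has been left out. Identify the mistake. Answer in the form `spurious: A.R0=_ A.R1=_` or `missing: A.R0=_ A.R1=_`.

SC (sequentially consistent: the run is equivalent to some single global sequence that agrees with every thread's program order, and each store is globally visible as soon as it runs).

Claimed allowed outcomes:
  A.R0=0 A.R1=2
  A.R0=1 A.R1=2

outcome vector order: (A.R0,A.R1)
SC (3): (0,0) (0,2) (1,2)
SC∖claimed = {(0,0)}

missing: A.R0=0 A.R1=0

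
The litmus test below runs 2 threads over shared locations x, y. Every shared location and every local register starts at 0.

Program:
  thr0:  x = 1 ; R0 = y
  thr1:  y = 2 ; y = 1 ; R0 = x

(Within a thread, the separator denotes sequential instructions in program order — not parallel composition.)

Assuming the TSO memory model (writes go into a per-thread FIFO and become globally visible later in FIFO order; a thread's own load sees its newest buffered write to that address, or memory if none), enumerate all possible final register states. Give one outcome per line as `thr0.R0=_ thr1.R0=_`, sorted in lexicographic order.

outcome vector order: (thr0.R0,thr1.R0)
|TSO outcomes| = 6

thr0.R0=0 thr1.R0=0
thr0.R0=0 thr1.R0=1
thr0.R0=1 thr1.R0=0
thr0.R0=1 thr1.R0=1
thr0.R0=2 thr1.R0=0
thr0.R0=2 thr1.R0=1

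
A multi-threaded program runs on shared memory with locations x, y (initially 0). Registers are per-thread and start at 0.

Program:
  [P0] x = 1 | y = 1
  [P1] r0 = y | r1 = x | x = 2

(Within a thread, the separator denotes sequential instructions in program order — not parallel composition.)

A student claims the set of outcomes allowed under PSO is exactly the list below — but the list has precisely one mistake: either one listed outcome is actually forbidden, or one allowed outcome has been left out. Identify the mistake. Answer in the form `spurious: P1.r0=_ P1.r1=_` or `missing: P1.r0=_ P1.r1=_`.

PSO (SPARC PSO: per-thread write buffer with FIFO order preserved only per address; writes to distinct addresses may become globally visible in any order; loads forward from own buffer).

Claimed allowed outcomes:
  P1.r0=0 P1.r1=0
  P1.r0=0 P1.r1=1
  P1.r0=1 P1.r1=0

outcome vector order: (P1.r0,P1.r1)
PSO (4): 0/0; 0/1; 1/0; 1/1
PSO∖claimed = {1/1}

missing: P1.r0=1 P1.r1=1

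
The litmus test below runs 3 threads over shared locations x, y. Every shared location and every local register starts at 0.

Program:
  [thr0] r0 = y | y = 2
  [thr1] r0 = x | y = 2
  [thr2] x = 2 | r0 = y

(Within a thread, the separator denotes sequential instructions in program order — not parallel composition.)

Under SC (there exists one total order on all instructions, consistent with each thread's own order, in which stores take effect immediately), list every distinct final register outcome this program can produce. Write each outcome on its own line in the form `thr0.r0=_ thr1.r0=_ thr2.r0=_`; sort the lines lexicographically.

thr0.r0=0 thr1.r0=0 thr2.r0=0
thr0.r0=0 thr1.r0=0 thr2.r0=2
thr0.r0=0 thr1.r0=2 thr2.r0=0
thr0.r0=0 thr1.r0=2 thr2.r0=2
thr0.r0=2 thr1.r0=0 thr2.r0=0
thr0.r0=2 thr1.r0=0 thr2.r0=2
thr0.r0=2 thr1.r0=2 thr2.r0=0
thr0.r0=2 thr1.r0=2 thr2.r0=2

outcome vector order: (thr0.r0,thr1.r0,thr2.r0)
|SC outcomes| = 8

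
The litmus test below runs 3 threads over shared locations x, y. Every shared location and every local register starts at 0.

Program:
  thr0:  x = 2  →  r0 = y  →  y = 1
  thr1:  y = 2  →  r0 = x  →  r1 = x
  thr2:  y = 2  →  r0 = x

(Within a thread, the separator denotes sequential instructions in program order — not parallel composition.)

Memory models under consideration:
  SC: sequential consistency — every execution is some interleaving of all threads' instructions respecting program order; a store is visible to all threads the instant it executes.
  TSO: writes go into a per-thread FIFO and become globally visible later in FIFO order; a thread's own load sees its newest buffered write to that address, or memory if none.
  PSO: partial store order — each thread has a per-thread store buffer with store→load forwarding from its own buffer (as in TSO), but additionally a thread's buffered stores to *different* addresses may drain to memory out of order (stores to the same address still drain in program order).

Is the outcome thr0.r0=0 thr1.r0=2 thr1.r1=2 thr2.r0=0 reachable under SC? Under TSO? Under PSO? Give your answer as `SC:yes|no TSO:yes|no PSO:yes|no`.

SC:no TSO:yes PSO:yes

outcome vector order: (thr0.r0,thr1.r0,thr1.r1,thr2.r0)
[SC] allowed = {0/2/2/2 2/0/0/0 2/0/0/2 2/0/2/0 2/0/2/2 2/2/2/0 2/2/2/2}
[TSO] allowed = {0/0/0/0 0/0/0/2 0/0/2/0 0/0/2/2 0/2/2/0 0/2/2/2 2/0/0/0 2/0/0/2 2/0/2/0 2/0/2/2 2/2/2/0 2/2/2/2}
[PSO] allowed = {0/0/0/0 0/0/0/2 0/0/2/0 0/0/2/2 0/2/2/0 0/2/2/2 2/0/0/0 2/0/0/2 2/0/2/0 2/0/2/2 2/2/2/0 2/2/2/2}
target 0/2/2/0 ∈ {TSO,PSO}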